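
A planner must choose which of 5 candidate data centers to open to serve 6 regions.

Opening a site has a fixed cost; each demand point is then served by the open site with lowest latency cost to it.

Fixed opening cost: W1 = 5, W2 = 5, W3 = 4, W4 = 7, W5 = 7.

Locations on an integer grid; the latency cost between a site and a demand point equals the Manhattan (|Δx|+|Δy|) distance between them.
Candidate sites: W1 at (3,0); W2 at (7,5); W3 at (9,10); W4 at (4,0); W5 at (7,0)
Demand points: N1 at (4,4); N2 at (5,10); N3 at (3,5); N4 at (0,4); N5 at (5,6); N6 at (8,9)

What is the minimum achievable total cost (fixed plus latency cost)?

34

Open {W2, W3}: assign each demand point to its cheapest open site.
  N1→W2 4, N2→W3 4, N3→W2 4, N4→W2 8, N5→W2 3, N6→W3 2
  latency cost 25, fixed 9 → total 34.
Compare {W2}: latency cost 31 + fixed 5 = 36.
Compare {W1, W2, W3}: latency cost 24 + fixed 14 = 38.
Compare {W1, W2}: latency cost 30 + fixed 10 = 40.
All other subsets cost ≥ 36. Minimum total cost: 34.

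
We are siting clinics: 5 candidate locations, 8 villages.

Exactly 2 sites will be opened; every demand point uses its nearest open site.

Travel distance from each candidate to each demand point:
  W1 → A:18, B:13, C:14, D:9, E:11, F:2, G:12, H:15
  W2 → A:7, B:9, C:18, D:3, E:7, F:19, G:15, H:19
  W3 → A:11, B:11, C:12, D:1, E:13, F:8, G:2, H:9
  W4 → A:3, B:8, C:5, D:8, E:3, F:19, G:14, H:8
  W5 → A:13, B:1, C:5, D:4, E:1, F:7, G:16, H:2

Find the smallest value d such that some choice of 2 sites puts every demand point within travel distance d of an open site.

Open {W3, W4}.
  Farthest demand point is B at travel distance 8 (to W4); all others are ≤ 8.
With {W3, W5} the worst case is 11.
With {W1, W3} the worst case is 12.
No size-2 selection achieves below 8.

8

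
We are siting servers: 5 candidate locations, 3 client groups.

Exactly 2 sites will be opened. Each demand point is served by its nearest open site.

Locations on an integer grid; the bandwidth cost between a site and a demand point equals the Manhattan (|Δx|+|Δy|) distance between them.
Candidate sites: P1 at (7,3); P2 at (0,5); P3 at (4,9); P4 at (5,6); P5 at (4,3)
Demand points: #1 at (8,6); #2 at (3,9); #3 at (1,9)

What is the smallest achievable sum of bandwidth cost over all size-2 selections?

7

Open {P3, P4}.
  #1→P4 3, #2→P3 1, #3→P3 3  ⇒ total 7.
Compare {P1, P3}: total 8.
Compare {P2, P3}: total 11.
No size-2 selection does better; minimum is 7.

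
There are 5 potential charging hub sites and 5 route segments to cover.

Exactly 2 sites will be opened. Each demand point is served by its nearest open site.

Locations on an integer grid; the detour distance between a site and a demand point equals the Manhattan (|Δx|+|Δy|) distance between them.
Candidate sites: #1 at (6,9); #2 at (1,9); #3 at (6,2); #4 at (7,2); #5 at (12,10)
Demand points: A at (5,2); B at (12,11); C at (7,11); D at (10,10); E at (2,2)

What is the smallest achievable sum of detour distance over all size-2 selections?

Open {#3, #5}.
  A→#3 1, B→#5 1, C→#5 6, D→#5 2, E→#3 4  ⇒ total 14.
Compare {#4, #5}: total 16.
Compare {#1, #3}: total 21.
No size-2 selection does better; minimum is 14.

14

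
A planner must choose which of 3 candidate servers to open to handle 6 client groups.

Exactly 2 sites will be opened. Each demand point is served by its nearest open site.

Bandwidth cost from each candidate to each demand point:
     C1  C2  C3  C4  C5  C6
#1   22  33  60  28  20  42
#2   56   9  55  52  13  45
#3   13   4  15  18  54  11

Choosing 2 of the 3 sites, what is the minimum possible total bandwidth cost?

74

Open {#2, #3}.
  C1→#3 13, C2→#3 4, C3→#3 15, C4→#3 18, C5→#2 13, C6→#3 11  ⇒ total 74.
Compare {#1, #3}: total 81.
Compare {#1, #2}: total 169.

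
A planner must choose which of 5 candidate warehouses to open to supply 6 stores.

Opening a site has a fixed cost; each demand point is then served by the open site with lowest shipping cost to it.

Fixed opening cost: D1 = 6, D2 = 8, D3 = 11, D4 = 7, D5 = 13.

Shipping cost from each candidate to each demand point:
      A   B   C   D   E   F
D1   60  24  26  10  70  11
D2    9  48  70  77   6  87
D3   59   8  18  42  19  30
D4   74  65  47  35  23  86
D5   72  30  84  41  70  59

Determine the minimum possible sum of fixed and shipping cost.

87

Open {D1, D2, D3}: assign each demand point to its cheapest open site.
  A→D2 9, B→D3 8, C→D3 18, D→D1 10, E→D2 6, F→D1 11
  shipping cost 62, fixed 25 → total 87.
Compare {D1, D2, D3, D4}: shipping cost 62 + fixed 32 = 94.
Compare {D1, D2}: shipping cost 86 + fixed 14 = 100.
Compare {D1, D2, D3, D5}: shipping cost 62 + fixed 38 = 100.
All other subsets cost ≥ 94. Minimum total cost: 87.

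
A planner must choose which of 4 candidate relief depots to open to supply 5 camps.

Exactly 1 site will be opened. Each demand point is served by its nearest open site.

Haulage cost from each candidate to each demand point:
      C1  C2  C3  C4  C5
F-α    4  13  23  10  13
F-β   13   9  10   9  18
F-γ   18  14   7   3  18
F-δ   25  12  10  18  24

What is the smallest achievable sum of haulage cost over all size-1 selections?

59

Open {F-β}.
  C1→F-β 13, C2→F-β 9, C3→F-β 10, C4→F-β 9, C5→F-β 18  ⇒ total 59.
Compare {F-γ}: total 60.
Compare {F-α}: total 63.
No size-1 selection does better; minimum is 59.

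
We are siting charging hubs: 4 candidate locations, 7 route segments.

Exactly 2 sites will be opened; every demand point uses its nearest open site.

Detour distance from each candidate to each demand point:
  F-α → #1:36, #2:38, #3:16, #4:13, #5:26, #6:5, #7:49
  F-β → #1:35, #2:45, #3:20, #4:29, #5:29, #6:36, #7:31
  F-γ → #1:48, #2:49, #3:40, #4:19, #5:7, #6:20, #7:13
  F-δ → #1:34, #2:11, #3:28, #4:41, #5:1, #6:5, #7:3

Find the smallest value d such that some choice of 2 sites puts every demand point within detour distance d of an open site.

34

Open {F-α, F-δ}.
  Farthest demand point is #1 at detour distance 34 (to F-δ); all others are ≤ 34.
With {F-β, F-δ} the worst case is 34.
With {F-γ, F-δ} the worst case is 34.
No size-2 selection achieves below 34.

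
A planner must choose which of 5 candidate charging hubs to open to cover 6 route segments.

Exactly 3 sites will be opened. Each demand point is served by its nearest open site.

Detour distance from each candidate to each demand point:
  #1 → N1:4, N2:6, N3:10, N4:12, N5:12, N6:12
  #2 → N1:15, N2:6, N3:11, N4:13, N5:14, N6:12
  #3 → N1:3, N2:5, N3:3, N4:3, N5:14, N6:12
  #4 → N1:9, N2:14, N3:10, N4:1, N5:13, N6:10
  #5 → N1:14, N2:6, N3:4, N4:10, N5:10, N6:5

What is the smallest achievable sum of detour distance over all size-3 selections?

27

Open {#3, #4, #5}.
  N1→#3 3, N2→#3 5, N3→#3 3, N4→#4 1, N5→#5 10, N6→#5 5  ⇒ total 27.
Compare {#1, #3, #5}: total 29.
Compare {#2, #3, #5}: total 29.
No size-3 selection does better; minimum is 27.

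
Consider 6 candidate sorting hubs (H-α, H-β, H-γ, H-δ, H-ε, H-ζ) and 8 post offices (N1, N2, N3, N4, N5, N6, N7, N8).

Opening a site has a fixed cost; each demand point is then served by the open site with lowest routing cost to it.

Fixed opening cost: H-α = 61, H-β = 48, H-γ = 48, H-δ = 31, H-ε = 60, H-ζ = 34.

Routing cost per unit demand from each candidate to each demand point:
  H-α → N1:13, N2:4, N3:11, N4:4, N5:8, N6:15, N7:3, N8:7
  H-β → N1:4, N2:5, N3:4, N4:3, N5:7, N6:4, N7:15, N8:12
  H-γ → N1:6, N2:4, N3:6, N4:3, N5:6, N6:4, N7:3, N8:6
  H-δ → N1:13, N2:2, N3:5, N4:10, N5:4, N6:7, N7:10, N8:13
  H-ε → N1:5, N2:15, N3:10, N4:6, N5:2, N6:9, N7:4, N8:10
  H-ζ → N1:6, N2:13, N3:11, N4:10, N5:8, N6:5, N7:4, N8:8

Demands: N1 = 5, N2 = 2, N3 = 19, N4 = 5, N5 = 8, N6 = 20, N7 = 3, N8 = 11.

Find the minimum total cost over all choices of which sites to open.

Open {H-γ, H-δ}: assign each demand point to its cheapest open site.
  N1→H-γ 5×6=30, N2→H-δ 2×2=4, N3→H-δ 19×5=95, N4→H-γ 5×3=15, N5→H-δ 8×4=32, N6→H-γ 20×4=80, N7→H-γ 3×3=9, N8→H-γ 11×6=66
  routing cost 331, fixed 79 → total 410.
Compare {H-γ}: routing cost 370 + fixed 48 = 418.
Compare {H-β, H-γ}: routing cost 322 + fixed 96 = 418.
Compare {H-β, H-γ, H-δ}: routing cost 302 + fixed 127 = 429.
All other subsets cost ≥ 418. Minimum total cost: 410.

410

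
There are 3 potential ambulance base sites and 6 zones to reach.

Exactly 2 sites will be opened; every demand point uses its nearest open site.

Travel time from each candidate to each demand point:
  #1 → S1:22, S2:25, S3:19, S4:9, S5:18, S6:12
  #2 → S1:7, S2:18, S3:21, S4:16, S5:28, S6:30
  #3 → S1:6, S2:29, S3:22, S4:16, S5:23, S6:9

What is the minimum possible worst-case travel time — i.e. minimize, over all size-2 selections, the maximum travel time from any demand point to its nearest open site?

Open {#1, #2}.
  Farthest demand point is S3 at travel time 19 (to #1); all others are ≤ 19.
With {#2, #3} the worst case is 23.
With {#1, #3} the worst case is 25.
No size-2 selection achieves below 19.

19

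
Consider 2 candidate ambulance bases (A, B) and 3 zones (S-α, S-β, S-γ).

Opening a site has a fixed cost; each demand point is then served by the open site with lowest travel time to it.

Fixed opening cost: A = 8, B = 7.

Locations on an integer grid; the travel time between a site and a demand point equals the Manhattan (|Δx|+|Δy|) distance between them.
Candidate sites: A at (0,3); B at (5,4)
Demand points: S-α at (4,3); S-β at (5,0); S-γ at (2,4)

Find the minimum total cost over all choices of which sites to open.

Open {B}: assign each demand point to its cheapest open site.
  S-α→B 2, S-β→B 4, S-γ→B 3
  travel time 9, fixed 7 → total 16.
Compare {A}: travel time 15 + fixed 8 = 23.
Compare {A, B}: travel time 9 + fixed 15 = 24.

16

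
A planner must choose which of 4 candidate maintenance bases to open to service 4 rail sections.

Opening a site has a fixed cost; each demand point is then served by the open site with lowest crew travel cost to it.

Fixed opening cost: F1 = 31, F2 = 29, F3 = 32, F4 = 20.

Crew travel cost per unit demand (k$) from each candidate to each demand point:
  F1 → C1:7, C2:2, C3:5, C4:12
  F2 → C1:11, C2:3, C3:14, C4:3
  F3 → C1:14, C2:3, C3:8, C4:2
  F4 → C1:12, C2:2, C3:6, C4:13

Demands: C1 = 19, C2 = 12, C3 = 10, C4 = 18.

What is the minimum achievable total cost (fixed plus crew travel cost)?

Open {F1, F3}: assign each demand point to its cheapest open site.
  C1→F1 19×7=133, C2→F1 12×2=24, C3→F1 10×5=50, C4→F3 18×2=36
  crew travel cost 243, fixed 63 → total 306.
Compare {F1, F2}: crew travel cost 261 + fixed 60 = 321.
Compare {F1, F3, F4}: crew travel cost 243 + fixed 83 = 326.
Compare {F1, F2, F3}: crew travel cost 243 + fixed 92 = 335.
All other subsets cost ≥ 321. Minimum total cost: 306.

306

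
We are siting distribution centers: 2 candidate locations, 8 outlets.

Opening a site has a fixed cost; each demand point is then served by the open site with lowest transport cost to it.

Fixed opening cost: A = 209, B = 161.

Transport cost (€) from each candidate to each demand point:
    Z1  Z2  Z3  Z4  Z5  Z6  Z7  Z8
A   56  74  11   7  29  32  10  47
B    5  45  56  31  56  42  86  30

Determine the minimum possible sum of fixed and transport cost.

Open {A}: assign each demand point to its cheapest open site.
  Z1→A 56, Z2→A 74, Z3→A 11, Z4→A 7, Z5→A 29, Z6→A 32, Z7→A 10, Z8→A 47
  transport cost 266, fixed 209 → total 475.
Compare {B}: transport cost 351 + fixed 161 = 512.
Compare {A, B}: transport cost 169 + fixed 370 = 539.

475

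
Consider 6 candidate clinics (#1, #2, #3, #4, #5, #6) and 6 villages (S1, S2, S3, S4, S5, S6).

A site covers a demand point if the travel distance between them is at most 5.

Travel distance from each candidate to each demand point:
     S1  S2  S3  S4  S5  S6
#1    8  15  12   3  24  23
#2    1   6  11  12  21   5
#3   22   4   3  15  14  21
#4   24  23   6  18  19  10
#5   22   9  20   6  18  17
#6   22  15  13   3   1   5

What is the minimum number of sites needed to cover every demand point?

3

Coverage sets (demand points within 5 of each site):
  #1: {S4}
  #2: {S1, S6}
  #3: {S2, S3}
  #4: {}
  #5: {}
  #6: {S4, S5, S6}
No 2 sites suffice: every size-2 union leaves at least one demand point uncovered.
But {#2, #3, #6} covers everything, so the minimum is 3.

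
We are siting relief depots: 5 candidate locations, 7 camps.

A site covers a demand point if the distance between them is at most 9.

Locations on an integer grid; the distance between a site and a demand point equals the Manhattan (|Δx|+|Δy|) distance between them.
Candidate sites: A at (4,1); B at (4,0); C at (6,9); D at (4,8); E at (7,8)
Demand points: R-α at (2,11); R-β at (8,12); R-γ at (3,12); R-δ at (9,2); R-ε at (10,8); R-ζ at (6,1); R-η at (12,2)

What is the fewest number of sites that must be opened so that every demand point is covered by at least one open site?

Coverage sets (demand points within 9 of each site):
  A: {R-δ, R-ζ, R-η}
  B: {R-δ, R-ζ}
  C: {R-α, R-β, R-γ, R-ε, R-ζ}
  D: {R-α, R-β, R-γ, R-ε, R-ζ}
  E: {R-α, R-β, R-γ, R-δ, R-ε, R-ζ}
No single site covers all 7 demand points.
But {A, C} covers everything, so the minimum is 2.

2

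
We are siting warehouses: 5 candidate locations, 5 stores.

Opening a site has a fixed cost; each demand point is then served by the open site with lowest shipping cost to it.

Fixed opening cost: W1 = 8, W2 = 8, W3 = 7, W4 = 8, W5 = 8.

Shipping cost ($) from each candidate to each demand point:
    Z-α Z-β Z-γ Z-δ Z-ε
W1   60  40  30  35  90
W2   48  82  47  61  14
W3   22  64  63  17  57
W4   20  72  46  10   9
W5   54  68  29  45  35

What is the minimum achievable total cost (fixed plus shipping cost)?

125

Open {W1, W4}: assign each demand point to its cheapest open site.
  Z-α→W4 20, Z-β→W1 40, Z-γ→W1 30, Z-δ→W4 10, Z-ε→W4 9
  shipping cost 109, fixed 16 → total 125.
Compare {W1, W3, W4}: shipping cost 109 + fixed 23 = 132.
Compare {W1, W4, W5}: shipping cost 108 + fixed 24 = 132.
Compare {W1, W2, W4}: shipping cost 109 + fixed 24 = 133.
All other subsets cost ≥ 132. Minimum total cost: 125.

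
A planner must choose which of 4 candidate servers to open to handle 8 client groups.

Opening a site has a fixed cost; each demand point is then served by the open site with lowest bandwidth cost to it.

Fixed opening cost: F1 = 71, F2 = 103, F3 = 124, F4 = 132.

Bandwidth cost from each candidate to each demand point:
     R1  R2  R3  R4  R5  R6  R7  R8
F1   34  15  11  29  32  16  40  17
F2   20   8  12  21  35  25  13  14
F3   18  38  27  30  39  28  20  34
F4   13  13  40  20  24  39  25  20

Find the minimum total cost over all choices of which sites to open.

Open {F2}: assign each demand point to its cheapest open site.
  R1→F2 20, R2→F2 8, R3→F2 12, R4→F2 21, R5→F2 35, R6→F2 25, R7→F2 13, R8→F2 14
  bandwidth cost 148, fixed 103 → total 251.
Compare {F1}: bandwidth cost 194 + fixed 71 = 265.
Compare {F1, F2}: bandwidth cost 135 + fixed 174 = 309.
Compare {F4}: bandwidth cost 194 + fixed 132 = 326.
All other subsets cost ≥ 265. Minimum total cost: 251.

251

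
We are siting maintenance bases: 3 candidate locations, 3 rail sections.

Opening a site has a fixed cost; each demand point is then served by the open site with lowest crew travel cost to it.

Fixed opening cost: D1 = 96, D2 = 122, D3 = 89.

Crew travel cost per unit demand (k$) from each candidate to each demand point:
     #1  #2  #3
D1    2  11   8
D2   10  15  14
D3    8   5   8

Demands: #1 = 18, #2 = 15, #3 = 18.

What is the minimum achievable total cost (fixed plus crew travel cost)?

440

Open {D1, D3}: assign each demand point to its cheapest open site.
  #1→D1 18×2=36, #2→D3 15×5=75, #3→D1 18×8=144
  crew travel cost 255, fixed 185 → total 440.
Compare {D1}: crew travel cost 345 + fixed 96 = 441.
Compare {D3}: crew travel cost 363 + fixed 89 = 452.
Compare {D1, D2, D3}: crew travel cost 255 + fixed 307 = 562.
All other subsets cost ≥ 441. Minimum total cost: 440.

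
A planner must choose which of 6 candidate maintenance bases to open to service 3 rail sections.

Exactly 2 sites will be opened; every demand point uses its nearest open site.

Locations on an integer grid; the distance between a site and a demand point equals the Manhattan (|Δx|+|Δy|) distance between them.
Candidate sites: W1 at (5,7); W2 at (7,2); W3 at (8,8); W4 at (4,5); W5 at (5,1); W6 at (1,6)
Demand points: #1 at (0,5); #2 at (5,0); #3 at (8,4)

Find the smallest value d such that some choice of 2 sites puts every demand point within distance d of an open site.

Open {W2, W4}.
  Farthest demand point is #1 at distance 4 (to W4); all others are ≤ 4.
With {W2, W6} the worst case is 4.
With {W4, W5} the worst case is 5.
No size-2 selection achieves below 4.

4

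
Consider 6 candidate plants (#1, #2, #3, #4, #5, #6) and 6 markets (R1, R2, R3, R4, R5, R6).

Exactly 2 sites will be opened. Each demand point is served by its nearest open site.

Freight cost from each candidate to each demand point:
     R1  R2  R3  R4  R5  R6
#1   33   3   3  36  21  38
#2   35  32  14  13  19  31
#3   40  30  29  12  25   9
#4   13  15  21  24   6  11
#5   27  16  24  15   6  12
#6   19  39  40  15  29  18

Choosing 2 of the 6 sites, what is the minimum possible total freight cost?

Open {#1, #4}.
  R1→#4 13, R2→#1 3, R3→#1 3, R4→#4 24, R5→#4 6, R6→#4 11  ⇒ total 60.
Compare {#1, #5}: total 66.
Compare {#2, #4}: total 72.
No size-2 selection does better; minimum is 60.

60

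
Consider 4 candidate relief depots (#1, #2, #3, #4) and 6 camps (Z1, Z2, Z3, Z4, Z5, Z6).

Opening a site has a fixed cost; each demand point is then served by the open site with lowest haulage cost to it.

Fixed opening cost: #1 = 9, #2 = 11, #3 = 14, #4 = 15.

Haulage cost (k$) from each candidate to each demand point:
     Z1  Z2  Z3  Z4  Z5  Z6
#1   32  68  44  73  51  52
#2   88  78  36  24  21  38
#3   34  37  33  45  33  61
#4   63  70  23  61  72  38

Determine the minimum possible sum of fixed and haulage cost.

212

Open {#2, #3}: assign each demand point to its cheapest open site.
  Z1→#3 34, Z2→#3 37, Z3→#3 33, Z4→#2 24, Z5→#2 21, Z6→#2 38
  haulage cost 187, fixed 25 → total 212.
Compare {#2, #3, #4}: haulage cost 177 + fixed 40 = 217.
Compare {#1, #2, #3}: haulage cost 185 + fixed 34 = 219.
Compare {#1, #2, #3, #4}: haulage cost 175 + fixed 49 = 224.
All other subsets cost ≥ 217. Minimum total cost: 212.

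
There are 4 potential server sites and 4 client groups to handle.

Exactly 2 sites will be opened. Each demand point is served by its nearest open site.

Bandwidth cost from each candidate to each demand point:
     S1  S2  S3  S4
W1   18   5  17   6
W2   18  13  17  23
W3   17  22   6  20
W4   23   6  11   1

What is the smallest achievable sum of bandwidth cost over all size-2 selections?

30

Open {W3, W4}.
  S1→W3 17, S2→W4 6, S3→W3 6, S4→W4 1  ⇒ total 30.
Compare {W1, W3}: total 34.
Compare {W1, W4}: total 35.
No size-2 selection does better; minimum is 30.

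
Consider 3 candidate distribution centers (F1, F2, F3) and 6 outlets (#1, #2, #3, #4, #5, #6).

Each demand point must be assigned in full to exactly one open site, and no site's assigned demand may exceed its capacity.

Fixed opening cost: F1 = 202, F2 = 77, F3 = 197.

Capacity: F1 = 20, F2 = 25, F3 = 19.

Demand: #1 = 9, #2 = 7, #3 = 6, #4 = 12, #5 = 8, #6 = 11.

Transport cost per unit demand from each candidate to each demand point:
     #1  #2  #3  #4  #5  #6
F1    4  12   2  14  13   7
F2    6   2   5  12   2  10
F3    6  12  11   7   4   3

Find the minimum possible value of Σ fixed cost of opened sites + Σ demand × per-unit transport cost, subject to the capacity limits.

733

Open {F1, F2, F3}; cheapest assignment that respects the capacities:
  F1 (cap 20, load 20): #1, #6 — cost 9×4 + 11×7 = 113
  F2 (cap 25, load 21): #2, #3, #5 — cost 7×2 + 6×5 + 8×2 = 60
  F3 (cap 19, load 12): #4 — cost 12×7 = 84
  Shipping 257, fixed 476 → total 733.
  Any other capacity-feasible assignment to {F1, F2, F3} ships for at least 257.
Total demand is 53 and no other set of sites has combined capacity ≥ 53, so {F1, F2, F3} is the only feasible choice of open sites. Minimum: 733.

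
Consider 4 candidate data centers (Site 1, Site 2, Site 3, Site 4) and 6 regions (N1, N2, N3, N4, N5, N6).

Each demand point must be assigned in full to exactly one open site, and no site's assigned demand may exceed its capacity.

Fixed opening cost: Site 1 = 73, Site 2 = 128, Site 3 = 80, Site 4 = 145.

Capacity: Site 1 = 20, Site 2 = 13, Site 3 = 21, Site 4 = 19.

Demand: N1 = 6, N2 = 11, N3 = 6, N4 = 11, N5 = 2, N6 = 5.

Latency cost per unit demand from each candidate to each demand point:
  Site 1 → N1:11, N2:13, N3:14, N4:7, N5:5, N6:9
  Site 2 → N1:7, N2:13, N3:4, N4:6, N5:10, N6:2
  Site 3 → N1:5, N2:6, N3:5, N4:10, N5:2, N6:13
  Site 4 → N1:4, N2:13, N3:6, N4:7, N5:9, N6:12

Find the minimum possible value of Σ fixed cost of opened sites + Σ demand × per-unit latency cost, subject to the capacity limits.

Open {Site 1, Site 2, Site 3}; cheapest assignment that respects the capacities:
  Site 1 (cap 20, load 11): N4 — cost 11×7 = 77
  Site 2 (cap 13, load 11): N3, N6 — cost 6×4 + 5×2 = 34
  Site 3 (cap 21, load 19): N1, N2, N5 — cost 6×5 + 11×6 + 2×2 = 100
  Shipping 211, fixed 281 → total 492.
  Any other capacity-feasible assignment to {Site 1, Site 2, Site 3} ships for at least 211.
Compare {Site 1, Site 3, Site 4}: its best feasible assignment gives total 544.
Compare {Site 2, Site 3, Site 4}: its best feasible assignment gives total 558.
Every other set of open sites that can feasibly serve all demand totals ≥ 544 even under its best assignment. Minimum: 492.

492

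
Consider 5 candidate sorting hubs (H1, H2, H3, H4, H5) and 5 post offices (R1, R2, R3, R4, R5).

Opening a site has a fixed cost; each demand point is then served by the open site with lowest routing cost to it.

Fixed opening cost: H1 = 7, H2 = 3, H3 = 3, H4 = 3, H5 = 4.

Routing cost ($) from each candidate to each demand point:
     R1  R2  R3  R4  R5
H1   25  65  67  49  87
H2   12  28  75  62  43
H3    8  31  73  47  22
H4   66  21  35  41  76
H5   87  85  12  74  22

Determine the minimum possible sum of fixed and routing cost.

Open {H3, H4, H5}: assign each demand point to its cheapest open site.
  R1→H3 8, R2→H4 21, R3→H5 12, R4→H4 41, R5→H3 22
  routing cost 104, fixed 10 → total 114.
Compare {H2, H3, H4, H5}: routing cost 104 + fixed 13 = 117.
Compare {H2, H4, H5}: routing cost 108 + fixed 10 = 118.
Compare {H1, H3, H4, H5}: routing cost 104 + fixed 17 = 121.
All other subsets cost ≥ 117. Minimum total cost: 114.

114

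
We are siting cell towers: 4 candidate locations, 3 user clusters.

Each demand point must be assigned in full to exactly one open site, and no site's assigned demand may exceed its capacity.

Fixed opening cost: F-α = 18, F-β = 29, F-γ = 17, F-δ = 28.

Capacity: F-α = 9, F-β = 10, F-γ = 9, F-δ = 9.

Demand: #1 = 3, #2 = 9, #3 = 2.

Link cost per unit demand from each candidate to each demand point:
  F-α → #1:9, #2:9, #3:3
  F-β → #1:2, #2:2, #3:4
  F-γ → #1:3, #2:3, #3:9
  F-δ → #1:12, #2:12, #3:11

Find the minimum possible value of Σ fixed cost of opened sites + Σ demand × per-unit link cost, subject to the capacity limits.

87

Open {F-β, F-γ}; cheapest assignment that respects the capacities:
  F-β (cap 10, load 5): #1, #3 — cost 3×2 + 2×4 = 14
  F-γ (cap 9, load 9): #2 — cost 9×3 = 27
  Shipping 41, fixed 46 → total 87.
  Any other capacity-feasible assignment to {F-β, F-γ} ships for at least 41.
Compare {F-α, F-γ}: its best feasible assignment gives total 95.
Compare {F-α, F-β, F-γ}: its best feasible assignment gives total 97.
Every other set of open sites that can feasibly serve all demand totals ≥ 95 even under its best assignment. Minimum: 87.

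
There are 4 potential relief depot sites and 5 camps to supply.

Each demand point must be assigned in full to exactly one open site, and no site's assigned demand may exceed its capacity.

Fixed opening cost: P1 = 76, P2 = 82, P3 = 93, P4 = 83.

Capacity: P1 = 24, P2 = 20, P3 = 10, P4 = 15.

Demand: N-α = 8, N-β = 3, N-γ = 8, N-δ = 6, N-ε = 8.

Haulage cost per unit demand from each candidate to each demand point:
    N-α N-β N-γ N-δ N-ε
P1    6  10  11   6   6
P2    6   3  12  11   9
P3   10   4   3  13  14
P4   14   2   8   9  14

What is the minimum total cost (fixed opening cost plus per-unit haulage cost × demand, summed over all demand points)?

361

Open {P1, P4}; cheapest assignment that respects the capacities:
  P1 (cap 24, load 22): N-α, N-δ, N-ε — cost 8×6 + 6×6 + 8×6 = 132
  P4 (cap 15, load 11): N-β, N-γ — cost 3×2 + 8×8 = 70
  Shipping 202, fixed 159 → total 361.
  Any other capacity-feasible assignment to {P1, P4} ships for at least 202.
Compare {P1, P2}: its best feasible assignment gives total 387.
Compare {P2, P4}: its best feasible assignment gives total 412.
Every other set of open sites that can feasibly serve all demand totals ≥ 387 even under its best assignment. Minimum: 361.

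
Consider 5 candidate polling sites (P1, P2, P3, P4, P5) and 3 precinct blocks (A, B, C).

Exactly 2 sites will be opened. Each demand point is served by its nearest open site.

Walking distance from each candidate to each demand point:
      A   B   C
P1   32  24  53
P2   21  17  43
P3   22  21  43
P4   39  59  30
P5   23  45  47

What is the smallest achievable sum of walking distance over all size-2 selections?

Open {P2, P4}.
  A→P2 21, B→P2 17, C→P4 30  ⇒ total 68.
Compare {P3, P4}: total 73.
Compare {P1, P2}: total 81.
No size-2 selection does better; minimum is 68.

68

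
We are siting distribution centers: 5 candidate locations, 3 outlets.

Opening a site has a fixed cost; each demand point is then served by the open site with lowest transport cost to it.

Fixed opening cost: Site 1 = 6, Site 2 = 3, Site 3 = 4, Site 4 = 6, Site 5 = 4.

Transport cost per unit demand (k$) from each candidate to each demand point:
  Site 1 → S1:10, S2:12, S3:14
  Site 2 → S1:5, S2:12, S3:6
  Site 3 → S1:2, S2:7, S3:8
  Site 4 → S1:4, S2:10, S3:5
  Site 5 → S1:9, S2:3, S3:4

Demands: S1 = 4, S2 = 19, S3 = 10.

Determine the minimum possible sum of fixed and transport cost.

Open {Site 3, Site 5}: assign each demand point to its cheapest open site.
  S1→Site 3 4×2=8, S2→Site 5 19×3=57, S3→Site 5 10×4=40
  transport cost 105, fixed 8 → total 113.
Compare {Site 2, Site 3, Site 5}: transport cost 105 + fixed 11 = 116.
Compare {Site 1, Site 3, Site 5}: transport cost 105 + fixed 14 = 119.
Compare {Site 3, Site 4, Site 5}: transport cost 105 + fixed 14 = 119.
All other subsets cost ≥ 116. Minimum total cost: 113.

113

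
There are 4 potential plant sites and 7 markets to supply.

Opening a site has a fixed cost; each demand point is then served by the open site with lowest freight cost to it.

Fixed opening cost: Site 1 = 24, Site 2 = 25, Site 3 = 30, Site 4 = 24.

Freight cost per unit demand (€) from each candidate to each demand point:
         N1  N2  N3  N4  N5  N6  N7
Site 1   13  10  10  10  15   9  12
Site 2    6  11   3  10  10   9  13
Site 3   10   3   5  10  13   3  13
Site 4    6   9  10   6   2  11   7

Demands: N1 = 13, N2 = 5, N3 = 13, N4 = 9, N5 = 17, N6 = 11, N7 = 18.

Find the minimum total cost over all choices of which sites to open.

458

Open {Site 2, Site 3, Site 4}: assign each demand point to its cheapest open site.
  N1→Site 2 13×6=78, N2→Site 3 5×3=15, N3→Site 2 13×3=39, N4→Site 4 9×6=54, N5→Site 4 17×2=34, N6→Site 3 11×3=33, N7→Site 4 18×7=126
  freight cost 379, fixed 79 → total 458.
Compare {Site 3, Site 4}: freight cost 405 + fixed 54 = 459.
Compare {Site 1, Site 2, Site 3, Site 4}: freight cost 379 + fixed 103 = 482.
Compare {Site 1, Site 3, Site 4}: freight cost 405 + fixed 78 = 483.
All other subsets cost ≥ 459. Minimum total cost: 458.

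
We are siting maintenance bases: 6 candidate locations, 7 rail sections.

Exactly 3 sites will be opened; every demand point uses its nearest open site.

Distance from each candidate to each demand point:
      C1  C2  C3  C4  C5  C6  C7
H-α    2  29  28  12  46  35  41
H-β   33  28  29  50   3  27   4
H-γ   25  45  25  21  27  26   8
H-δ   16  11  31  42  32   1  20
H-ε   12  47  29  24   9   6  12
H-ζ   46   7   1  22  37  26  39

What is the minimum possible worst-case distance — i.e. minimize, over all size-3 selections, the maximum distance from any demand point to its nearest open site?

12

Open {H-α, H-ε, H-ζ}.
  Farthest demand point is C4 at distance 12 (to H-α); all others are ≤ 12.
With {H-γ, H-ε, H-ζ} the worst case is 21.
With {H-β, H-δ, H-ζ} the worst case is 22.
No size-3 selection achieves below 12.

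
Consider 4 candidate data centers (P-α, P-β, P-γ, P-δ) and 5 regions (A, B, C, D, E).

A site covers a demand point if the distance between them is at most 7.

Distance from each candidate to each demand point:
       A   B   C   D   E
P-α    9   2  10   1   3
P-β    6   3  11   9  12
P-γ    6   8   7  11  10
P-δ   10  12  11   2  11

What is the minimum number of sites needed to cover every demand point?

Coverage sets (demand points within 7 of each site):
  P-α: {B, D, E}
  P-β: {A, B}
  P-γ: {A, C}
  P-δ: {D}
No single site covers all 5 demand points.
But {P-α, P-γ} covers everything, so the minimum is 2.

2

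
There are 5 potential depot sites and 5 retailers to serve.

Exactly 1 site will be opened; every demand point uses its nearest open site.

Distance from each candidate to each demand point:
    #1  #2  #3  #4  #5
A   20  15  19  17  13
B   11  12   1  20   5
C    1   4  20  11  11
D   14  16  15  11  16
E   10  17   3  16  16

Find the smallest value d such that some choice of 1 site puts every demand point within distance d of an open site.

16

Open {D}.
  Farthest demand point is #2 at distance 16 (to D); all others are ≤ 16.
With {E} the worst case is 17.
With {A} the worst case is 20.
No size-1 selection achieves below 16.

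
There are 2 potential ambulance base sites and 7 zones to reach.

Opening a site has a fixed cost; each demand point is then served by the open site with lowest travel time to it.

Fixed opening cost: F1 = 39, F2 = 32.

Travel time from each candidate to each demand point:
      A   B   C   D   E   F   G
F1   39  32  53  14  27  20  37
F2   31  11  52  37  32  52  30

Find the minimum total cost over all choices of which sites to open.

Open {F1, F2}: assign each demand point to its cheapest open site.
  A→F2 31, B→F2 11, C→F2 52, D→F1 14, E→F1 27, F→F1 20, G→F2 30
  travel time 185, fixed 71 → total 256.
Compare {F1}: travel time 222 + fixed 39 = 261.
Compare {F2}: travel time 245 + fixed 32 = 277.

256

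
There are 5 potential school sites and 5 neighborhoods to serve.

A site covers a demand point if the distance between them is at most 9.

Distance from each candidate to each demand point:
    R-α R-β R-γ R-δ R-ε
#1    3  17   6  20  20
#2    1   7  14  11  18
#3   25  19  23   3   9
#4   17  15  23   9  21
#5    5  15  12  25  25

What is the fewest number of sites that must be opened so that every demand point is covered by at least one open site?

3

Coverage sets (demand points within 9 of each site):
  #1: {R-α, R-γ}
  #2: {R-α, R-β}
  #3: {R-δ, R-ε}
  #4: {R-δ}
  #5: {R-α}
No 2 sites suffice: every size-2 union leaves at least one demand point uncovered.
But {#1, #2, #3} covers everything, so the minimum is 3.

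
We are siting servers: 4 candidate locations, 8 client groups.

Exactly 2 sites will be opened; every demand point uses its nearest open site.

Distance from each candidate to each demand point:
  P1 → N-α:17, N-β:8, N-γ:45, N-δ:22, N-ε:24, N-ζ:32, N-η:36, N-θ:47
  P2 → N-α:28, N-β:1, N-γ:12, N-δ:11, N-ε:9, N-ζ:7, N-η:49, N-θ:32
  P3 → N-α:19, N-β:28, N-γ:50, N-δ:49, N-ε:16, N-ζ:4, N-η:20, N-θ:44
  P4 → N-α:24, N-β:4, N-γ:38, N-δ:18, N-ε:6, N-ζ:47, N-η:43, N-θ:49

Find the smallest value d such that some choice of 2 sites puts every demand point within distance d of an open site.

Open {P2, P3}.
  Farthest demand point is N-θ at distance 32 (to P2); all others are ≤ 32.
With {P1, P2} the worst case is 36.
With {P2, P4} the worst case is 43.
No size-2 selection achieves below 32.

32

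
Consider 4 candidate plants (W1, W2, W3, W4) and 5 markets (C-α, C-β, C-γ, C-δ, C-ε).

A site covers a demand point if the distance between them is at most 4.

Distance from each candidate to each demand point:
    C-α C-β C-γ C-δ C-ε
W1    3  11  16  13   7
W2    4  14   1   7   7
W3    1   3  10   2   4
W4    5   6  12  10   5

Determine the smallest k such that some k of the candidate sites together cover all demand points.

Coverage sets (demand points within 4 of each site):
  W1: {C-α}
  W2: {C-α, C-γ}
  W3: {C-α, C-β, C-δ, C-ε}
  W4: {}
No single site covers all 5 demand points.
But {W2, W3} covers everything, so the minimum is 2.

2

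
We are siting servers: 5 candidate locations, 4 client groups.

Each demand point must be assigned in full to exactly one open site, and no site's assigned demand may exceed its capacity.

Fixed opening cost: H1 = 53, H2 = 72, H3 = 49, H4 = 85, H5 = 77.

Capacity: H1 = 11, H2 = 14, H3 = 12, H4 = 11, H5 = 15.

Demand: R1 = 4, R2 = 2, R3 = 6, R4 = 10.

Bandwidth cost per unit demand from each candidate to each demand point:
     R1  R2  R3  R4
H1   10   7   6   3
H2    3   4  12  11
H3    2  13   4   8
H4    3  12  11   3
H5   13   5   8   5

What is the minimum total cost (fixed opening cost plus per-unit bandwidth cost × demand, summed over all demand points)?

190

Open {H1, H3}; cheapest assignment that respects the capacities:
  H1 (cap 11, load 10): R4 — cost 10×3 = 30
  H3 (cap 12, load 12): R1, R2, R3 — cost 4×2 + 2×13 + 6×4 = 58
  Shipping 88, fixed 102 → total 190.
  Any other capacity-feasible assignment to {H1, H3} ships for at least 88.
Compare {H3, H5}: its best feasible assignment gives total 218.
Compare {H3, H4}: its best feasible assignment gives total 222.
Every other set of open sites that can feasibly serve all demand totals ≥ 218 even under its best assignment. Minimum: 190.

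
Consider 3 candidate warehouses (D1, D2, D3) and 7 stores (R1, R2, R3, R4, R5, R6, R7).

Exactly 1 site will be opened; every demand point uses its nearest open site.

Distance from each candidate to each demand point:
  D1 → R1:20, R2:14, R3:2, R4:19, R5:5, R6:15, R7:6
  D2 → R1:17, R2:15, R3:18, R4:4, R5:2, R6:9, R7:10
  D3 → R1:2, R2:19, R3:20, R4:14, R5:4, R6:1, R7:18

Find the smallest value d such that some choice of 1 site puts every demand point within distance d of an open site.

18

Open {D2}.
  Farthest demand point is R3 at distance 18 (to D2); all others are ≤ 18.
With {D1} the worst case is 20.
With {D3} the worst case is 20.
No size-1 selection achieves below 18.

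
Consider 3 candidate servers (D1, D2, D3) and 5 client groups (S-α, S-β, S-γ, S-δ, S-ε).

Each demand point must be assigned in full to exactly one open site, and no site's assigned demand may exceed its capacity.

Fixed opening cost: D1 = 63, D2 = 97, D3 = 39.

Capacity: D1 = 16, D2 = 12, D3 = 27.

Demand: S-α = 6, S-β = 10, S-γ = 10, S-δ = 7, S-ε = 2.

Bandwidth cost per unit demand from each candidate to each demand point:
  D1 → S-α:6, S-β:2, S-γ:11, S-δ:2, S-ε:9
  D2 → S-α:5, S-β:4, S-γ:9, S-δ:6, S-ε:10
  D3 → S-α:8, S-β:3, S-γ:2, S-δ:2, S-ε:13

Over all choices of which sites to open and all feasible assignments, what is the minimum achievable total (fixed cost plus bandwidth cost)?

218

Open {D1, D3}; cheapest assignment that respects the capacities:
  D1 (cap 16, load 16): S-α, S-β — cost 6×6 + 10×2 = 56
  D3 (cap 27, load 19): S-γ, S-δ, S-ε — cost 10×2 + 7×2 + 2×13 = 60
  Shipping 116, fixed 102 → total 218.
  Any other capacity-feasible assignment to {D1, D3} ships for at least 116.
Compare {D2, D3}: its best feasible assignment gives total 250.
Compare {D1, D2, D3}: its best feasible assignment gives total 301.
Every other set of open sites that can feasibly serve all demand totals ≥ 250 even under its best assignment. Minimum: 218.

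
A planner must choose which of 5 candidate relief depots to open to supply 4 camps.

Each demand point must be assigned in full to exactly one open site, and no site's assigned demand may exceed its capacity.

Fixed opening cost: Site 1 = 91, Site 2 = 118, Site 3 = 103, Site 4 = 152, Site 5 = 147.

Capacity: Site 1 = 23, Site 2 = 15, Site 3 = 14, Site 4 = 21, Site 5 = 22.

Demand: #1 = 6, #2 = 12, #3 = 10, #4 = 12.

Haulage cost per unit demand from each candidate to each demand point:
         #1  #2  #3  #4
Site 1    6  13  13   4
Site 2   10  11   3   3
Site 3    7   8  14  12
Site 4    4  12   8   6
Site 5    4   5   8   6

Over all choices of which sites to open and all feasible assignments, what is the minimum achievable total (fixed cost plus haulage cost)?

462

Open {Site 1, Site 5}; cheapest assignment that respects the capacities:
  Site 1 (cap 23, load 18): #1, #4 — cost 6×6 + 12×4 = 84
  Site 5 (cap 22, load 22): #2, #3 — cost 12×5 + 10×8 = 140
  Shipping 224, fixed 238 → total 462.
  Any other capacity-feasible assignment to {Site 1, Site 5} ships for at least 224.
Compare {Site 1, Site 2, Site 5}: its best feasible assignment gives total 518.
Compare {Site 1, Site 2, Site 3}: its best feasible assignment gives total 522.
Every other set of open sites that can feasibly serve all demand totals ≥ 518 even under its best assignment. Minimum: 462.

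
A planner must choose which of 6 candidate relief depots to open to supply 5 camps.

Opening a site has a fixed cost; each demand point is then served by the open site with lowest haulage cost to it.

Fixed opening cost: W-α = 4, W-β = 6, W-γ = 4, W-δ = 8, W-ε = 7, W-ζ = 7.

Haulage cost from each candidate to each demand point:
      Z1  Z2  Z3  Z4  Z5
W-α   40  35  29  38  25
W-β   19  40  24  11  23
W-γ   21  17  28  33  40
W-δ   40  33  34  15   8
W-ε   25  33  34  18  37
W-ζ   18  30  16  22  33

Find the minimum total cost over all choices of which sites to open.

93

Open {W-γ, W-δ, W-ζ}: assign each demand point to its cheapest open site.
  Z1→W-ζ 18, Z2→W-γ 17, Z3→W-ζ 16, Z4→W-δ 15, Z5→W-δ 8
  haulage cost 74, fixed 19 → total 93.
Compare {W-β, W-γ, W-δ, W-ζ}: haulage cost 70 + fixed 25 = 95.
Compare {W-β, W-γ, W-δ}: haulage cost 79 + fixed 18 = 97.
Compare {W-α, W-γ, W-δ, W-ζ}: haulage cost 74 + fixed 23 = 97.
All other subsets cost ≥ 95. Minimum total cost: 93.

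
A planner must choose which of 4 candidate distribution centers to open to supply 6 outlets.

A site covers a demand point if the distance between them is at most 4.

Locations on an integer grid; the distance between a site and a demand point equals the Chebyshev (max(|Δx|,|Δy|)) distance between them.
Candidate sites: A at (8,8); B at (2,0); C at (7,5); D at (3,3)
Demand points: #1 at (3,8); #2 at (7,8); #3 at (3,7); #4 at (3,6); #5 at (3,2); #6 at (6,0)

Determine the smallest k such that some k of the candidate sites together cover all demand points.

2

Coverage sets (demand points within 4 of each site):
  A: {#2}
  B: {#5, #6}
  C: {#1, #2, #3, #4, #5}
  D: {#3, #4, #5, #6}
No single site covers all 6 demand points.
But {B, C} covers everything, so the minimum is 2.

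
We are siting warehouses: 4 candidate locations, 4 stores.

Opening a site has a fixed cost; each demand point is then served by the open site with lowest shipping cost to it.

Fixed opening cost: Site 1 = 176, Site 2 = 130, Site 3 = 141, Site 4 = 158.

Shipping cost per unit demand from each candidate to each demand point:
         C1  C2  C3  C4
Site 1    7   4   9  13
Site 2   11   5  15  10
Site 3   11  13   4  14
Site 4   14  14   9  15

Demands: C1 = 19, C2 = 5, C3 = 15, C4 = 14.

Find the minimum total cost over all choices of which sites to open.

646

Open {Site 1}: assign each demand point to its cheapest open site.
  C1→Site 1 19×7=133, C2→Site 1 5×4=20, C3→Site 1 15×9=135, C4→Site 1 14×13=182
  shipping cost 470, fixed 176 → total 646.
Compare {Site 3}: shipping cost 530 + fixed 141 = 671.
Compare {Site 2, Site 3}: shipping cost 434 + fixed 271 = 705.
Compare {Site 1, Site 3}: shipping cost 395 + fixed 317 = 712.
All other subsets cost ≥ 671. Minimum total cost: 646.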